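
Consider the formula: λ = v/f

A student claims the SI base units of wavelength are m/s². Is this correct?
Units of each symbol in λ = v/f:
  v (wave speed): m/s
  f (frequency): 1/s  → in the denominator, contributes s

Multiplying the contributions: [m/s] · [s]
Adding exponents of each base unit: m: 1
SI base units of wavelength: m

The claimed units m/s² (exponents m: 1, s: -2) do not match the derived units m (exponents m: 1), so the claim is incorrect.

Answer: No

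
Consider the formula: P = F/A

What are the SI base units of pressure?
Units of each symbol in P = F/A:
  F (force): kg·m/s²
  A (area): m²  → in the denominator, contributes 1/m²

Multiplying the contributions: [kg·m/s²] · [1/m²]
Adding exponents of each base unit: kg: 1, m: -1, s: -2
SI base units of pressure: kg/(m·s²)

Answer: kg/(m·s²)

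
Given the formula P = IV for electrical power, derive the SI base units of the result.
Units of each symbol in P = IV:
  I (current): A
  V (voltage, in volts): kg·m²/(s³·A)

Multiplying the contributions: [A] · [kg·m²/(s³·A)]
Adding exponents of each base unit: kg: 1, m: 2, s: -3
SI base units of electrical power: kg·m²/s³

Answer: kg·m²/s³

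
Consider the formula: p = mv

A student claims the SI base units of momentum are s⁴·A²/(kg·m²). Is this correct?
Units of each symbol in p = mv:
  m (mass): kg
  v (velocity): m/s

Multiplying the contributions: [kg] · [m/s]
Adding exponents of each base unit: kg: 1, m: 1, s: -1
SI base units of momentum: kg·m/s

The claimed units s⁴·A²/(kg·m²) (exponents kg: -1, m: -2, s: 4, A: 2) do not match the derived units kg·m/s (exponents kg: 1, m: 1, s: -1), so the claim is incorrect.

Answer: No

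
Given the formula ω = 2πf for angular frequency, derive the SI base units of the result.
Units of each symbol in ω = 2πf:
  f (frequency): 1/s
  The factor 2π is dimensionless.

Multiplying the contributions: [1/s]
Adding exponents of each base unit: s: -1
SI base units of angular frequency: 1/s

Answer: 1/s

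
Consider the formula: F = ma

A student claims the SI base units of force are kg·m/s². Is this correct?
Units of each symbol in F = ma:
  m (mass): kg
  a (acceleration): m/s²

Multiplying the contributions: [kg] · [m/s²]
Adding exponents of each base unit: kg: 1, m: 1, s: -2
SI base units of force: kg·m/s²

The claimed units kg·m/s² match the derived units, so the claim is correct.

Answer: Yes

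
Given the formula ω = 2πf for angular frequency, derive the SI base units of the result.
Units of each symbol in ω = 2πf:
  f (frequency): 1/s
  The factor 2π is dimensionless.

Multiplying the contributions: [1/s]
Adding exponents of each base unit: s: -1
SI base units of angular frequency: 1/s

Answer: 1/s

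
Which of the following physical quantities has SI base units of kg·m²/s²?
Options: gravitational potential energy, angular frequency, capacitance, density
Checking the SI base units of each option:
  gravitational potential energy (U = -GMm/r): kg·m²/s²  ✓ matches
  angular frequency (ω = 2πf): 1/s  ✗
  capacitance (C = Q/V): s⁴·A²/(kg·m²)  ✗
  density (ρ = m/V): kg/m³  ✗

Only gravitational potential energy has units kg·m²/s².

Answer: gravitational potential energy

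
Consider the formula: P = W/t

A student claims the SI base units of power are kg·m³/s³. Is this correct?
Units of each symbol in P = W/t:
  W (work): kg·m²/s²
  t (time): s  → in the denominator, contributes 1/s

Multiplying the contributions: [kg·m²/s²] · [1/s]
Adding exponents of each base unit: kg: 1, m: 2, s: -3
SI base units of power: kg·m²/s³

The claimed units kg·m³/s³ (exponents kg: 1, m: 3, s: -3) do not match the derived units kg·m²/s³ (exponents kg: 1, m: 2, s: -3), so the claim is incorrect.

Answer: No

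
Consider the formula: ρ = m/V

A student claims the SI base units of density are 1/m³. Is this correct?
Units of each symbol in ρ = m/V:
  m (mass): kg
  V (volume): m³  → in the denominator, contributes 1/m³

Multiplying the contributions: [kg] · [1/m³]
Adding exponents of each base unit: kg: 1, m: -3
SI base units of density: kg/m³

The claimed units 1/m³ (exponents m: -3) do not match the derived units kg/m³ (exponents kg: 1, m: -3), so the claim is incorrect.

Answer: No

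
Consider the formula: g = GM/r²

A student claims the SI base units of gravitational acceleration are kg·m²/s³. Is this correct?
Units of each symbol in g = GM/r²:
  G (gravitational constant): m³/(kg·s²)
  M (mass): kg
  r (distance): m  → to the power 2 in the denominator, contributes 1/m²

Multiplying the contributions: [m³/(kg·s²)] · [kg] · [1/m²]
Adding exponents of each base unit: m: 1, s: -2
SI base units of gravitational acceleration: m/s²

The claimed units kg·m²/s³ (exponents kg: 1, m: 2, s: -3) do not match the derived units m/s² (exponents m: 1, s: -2), so the claim is incorrect.

Answer: No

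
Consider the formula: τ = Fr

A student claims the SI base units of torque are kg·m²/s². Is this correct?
Units of each symbol in τ = Fr:
  F (force): kg·m/s²
  r (lever arm): m

Multiplying the contributions: [kg·m/s²] · [m]
Adding exponents of each base unit: kg: 1, m: 2, s: -2
SI base units of torque: kg·m²/s²

The claimed units kg·m²/s² match the derived units, so the claim is correct.

Answer: Yes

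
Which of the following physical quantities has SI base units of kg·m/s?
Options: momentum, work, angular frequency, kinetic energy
Checking the SI base units of each option:
  momentum (p = mv): kg·m/s  ✓ matches
  work (W = Fd): kg·m²/s²  ✗
  angular frequency (ω = 2πf): 1/s  ✗
  kinetic energy (E = ½mv²): kg·m²/s²  ✗

Only momentum has units kg·m/s.

Answer: momentum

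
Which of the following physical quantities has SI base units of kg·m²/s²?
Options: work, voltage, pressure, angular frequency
Checking the SI base units of each option:
  work (W = Fd): kg·m²/s²  ✓ matches
  voltage (V = IR): kg·m²/(s³·A)  ✗
  pressure (P = F/A): kg/(m·s²)  ✗
  angular frequency (ω = 2πf): 1/s  ✗

Only work has units kg·m²/s².

Answer: work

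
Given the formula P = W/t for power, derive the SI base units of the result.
Units of each symbol in P = W/t:
  W (work): kg·m²/s²
  t (time): s  → in the denominator, contributes 1/s

Multiplying the contributions: [kg·m²/s²] · [1/s]
Adding exponents of each base unit: kg: 1, m: 2, s: -3
SI base units of power: kg·m²/s³

Answer: kg·m²/s³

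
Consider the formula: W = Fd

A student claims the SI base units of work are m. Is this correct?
Units of each symbol in W = Fd:
  F (force): kg·m/s²
  d (displacement): m

Multiplying the contributions: [kg·m/s²] · [m]
Adding exponents of each base unit: kg: 1, m: 2, s: -2
SI base units of work: kg·m²/s²

The claimed units m (exponents m: 1) do not match the derived units kg·m²/s² (exponents kg: 1, m: 2, s: -2), so the claim is incorrect.

Answer: No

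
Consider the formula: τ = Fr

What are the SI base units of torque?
Units of each symbol in τ = Fr:
  F (force): kg·m/s²
  r (lever arm): m

Multiplying the contributions: [kg·m/s²] · [m]
Adding exponents of each base unit: kg: 1, m: 2, s: -2
SI base units of torque: kg·m²/s²

Answer: kg·m²/s²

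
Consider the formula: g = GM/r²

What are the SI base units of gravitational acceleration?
Units of each symbol in g = GM/r²:
  G (gravitational constant): m³/(kg·s²)
  M (mass): kg
  r (distance): m  → to the power 2 in the denominator, contributes 1/m²

Multiplying the contributions: [m³/(kg·s²)] · [kg] · [1/m²]
Adding exponents of each base unit: m: 1, s: -2
SI base units of gravitational acceleration: m/s²

Answer: m/s²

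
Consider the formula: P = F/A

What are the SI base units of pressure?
Units of each symbol in P = F/A:
  F (force): kg·m/s²
  A (area): m²  → in the denominator, contributes 1/m²

Multiplying the contributions: [kg·m/s²] · [1/m²]
Adding exponents of each base unit: kg: 1, m: -1, s: -2
SI base units of pressure: kg/(m·s²)

Answer: kg/(m·s²)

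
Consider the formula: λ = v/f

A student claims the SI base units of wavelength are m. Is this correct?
Units of each symbol in λ = v/f:
  v (wave speed): m/s
  f (frequency): 1/s  → in the denominator, contributes s

Multiplying the contributions: [m/s] · [s]
Adding exponents of each base unit: m: 1
SI base units of wavelength: m

The claimed units m match the derived units, so the claim is correct.

Answer: Yes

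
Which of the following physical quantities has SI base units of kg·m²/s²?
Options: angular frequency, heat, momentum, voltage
Checking the SI base units of each option:
  angular frequency (ω = 2πf): 1/s  ✗
  heat (Q = mcΔT): kg·m²/s²  ✓ matches
  momentum (p = mv): kg·m/s  ✗
  voltage (V = IR): kg·m²/(s³·A)  ✗

Only heat has units kg·m²/s².

Answer: heat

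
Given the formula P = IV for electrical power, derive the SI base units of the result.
Units of each symbol in P = IV:
  I (current): A
  V (voltage, in volts): kg·m²/(s³·A)

Multiplying the contributions: [A] · [kg·m²/(s³·A)]
Adding exponents of each base unit: kg: 1, m: 2, s: -3
SI base units of electrical power: kg·m²/s³

Answer: kg·m²/s³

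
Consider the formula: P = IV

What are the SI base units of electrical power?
Units of each symbol in P = IV:
  I (current): A
  V (voltage, in volts): kg·m²/(s³·A)

Multiplying the contributions: [A] · [kg·m²/(s³·A)]
Adding exponents of each base unit: kg: 1, m: 2, s: -3
SI base units of electrical power: kg·m²/s³

Answer: kg·m²/s³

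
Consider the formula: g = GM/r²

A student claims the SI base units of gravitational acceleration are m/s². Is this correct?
Units of each symbol in g = GM/r²:
  G (gravitational constant): m³/(kg·s²)
  M (mass): kg
  r (distance): m  → to the power 2 in the denominator, contributes 1/m²

Multiplying the contributions: [m³/(kg·s²)] · [kg] · [1/m²]
Adding exponents of each base unit: m: 1, s: -2
SI base units of gravitational acceleration: m/s²

The claimed units m/s² match the derived units, so the claim is correct.

Answer: Yes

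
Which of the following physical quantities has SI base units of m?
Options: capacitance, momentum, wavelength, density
Checking the SI base units of each option:
  capacitance (C = Q/V): s⁴·A²/(kg·m²)  ✗
  momentum (p = mv): kg·m/s  ✗
  wavelength (λ = v/f): m  ✓ matches
  density (ρ = m/V): kg/m³  ✗

Only wavelength has units m.

Answer: wavelength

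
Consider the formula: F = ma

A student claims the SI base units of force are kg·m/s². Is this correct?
Units of each symbol in F = ma:
  m (mass): kg
  a (acceleration): m/s²

Multiplying the contributions: [kg] · [m/s²]
Adding exponents of each base unit: kg: 1, m: 1, s: -2
SI base units of force: kg·m/s²

The claimed units kg·m/s² match the derived units, so the claim is correct.

Answer: Yes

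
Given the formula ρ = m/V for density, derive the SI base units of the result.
Units of each symbol in ρ = m/V:
  m (mass): kg
  V (volume): m³  → in the denominator, contributes 1/m³

Multiplying the contributions: [kg] · [1/m³]
Adding exponents of each base unit: kg: 1, m: -3
SI base units of density: kg/m³

Answer: kg/m³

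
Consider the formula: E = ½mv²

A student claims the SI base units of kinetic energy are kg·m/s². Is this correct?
Units of each symbol in E = ½mv²:
  m (mass): kg
  v (speed): m/s  → to the power 2, contributes m²/s²
  The factor ½ is dimensionless.

Multiplying the contributions: [kg] · [m²/s²]
Adding exponents of each base unit: kg: 1, m: 2, s: -2
SI base units of kinetic energy: kg·m²/s²

The claimed units kg·m/s² (exponents kg: 1, m: 1, s: -2) do not match the derived units kg·m²/s² (exponents kg: 1, m: 2, s: -2), so the claim is incorrect.

Answer: No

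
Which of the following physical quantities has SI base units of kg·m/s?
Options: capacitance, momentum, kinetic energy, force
Checking the SI base units of each option:
  capacitance (C = Q/V): s⁴·A²/(kg·m²)  ✗
  momentum (p = mv): kg·m/s  ✓ matches
  kinetic energy (E = ½mv²): kg·m²/s²  ✗
  force (F = ma): kg·m/s²  ✗

Only momentum has units kg·m/s.

Answer: momentum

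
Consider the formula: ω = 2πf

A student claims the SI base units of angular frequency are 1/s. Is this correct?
Units of each symbol in ω = 2πf:
  f (frequency): 1/s
  The factor 2π is dimensionless.

Multiplying the contributions: [1/s]
Adding exponents of each base unit: s: -1
SI base units of angular frequency: 1/s

The claimed units 1/s match the derived units, so the claim is correct.

Answer: Yes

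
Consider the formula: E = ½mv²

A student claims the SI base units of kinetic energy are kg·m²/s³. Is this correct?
Units of each symbol in E = ½mv²:
  m (mass): kg
  v (speed): m/s  → to the power 2, contributes m²/s²
  The factor ½ is dimensionless.

Multiplying the contributions: [kg] · [m²/s²]
Adding exponents of each base unit: kg: 1, m: 2, s: -2
SI base units of kinetic energy: kg·m²/s²

The claimed units kg·m²/s³ (exponents kg: 1, m: 2, s: -3) do not match the derived units kg·m²/s² (exponents kg: 1, m: 2, s: -2), so the claim is incorrect.

Answer: No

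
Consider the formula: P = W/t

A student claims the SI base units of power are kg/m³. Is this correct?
Units of each symbol in P = W/t:
  W (work): kg·m²/s²
  t (time): s  → in the denominator, contributes 1/s

Multiplying the contributions: [kg·m²/s²] · [1/s]
Adding exponents of each base unit: kg: 1, m: 2, s: -3
SI base units of power: kg·m²/s³

The claimed units kg/m³ (exponents kg: 1, m: -3) do not match the derived units kg·m²/s³ (exponents kg: 1, m: 2, s: -3), so the claim is incorrect.

Answer: No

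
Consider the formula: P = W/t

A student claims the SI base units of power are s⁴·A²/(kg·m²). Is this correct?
Units of each symbol in P = W/t:
  W (work): kg·m²/s²
  t (time): s  → in the denominator, contributes 1/s

Multiplying the contributions: [kg·m²/s²] · [1/s]
Adding exponents of each base unit: kg: 1, m: 2, s: -3
SI base units of power: kg·m²/s³

The claimed units s⁴·A²/(kg·m²) (exponents kg: -1, m: -2, s: 4, A: 2) do not match the derived units kg·m²/s³ (exponents kg: 1, m: 2, s: -3), so the claim is incorrect.

Answer: No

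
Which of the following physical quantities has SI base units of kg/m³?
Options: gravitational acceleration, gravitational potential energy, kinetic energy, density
Checking the SI base units of each option:
  gravitational acceleration (g = GM/r²): m/s²  ✗
  gravitational potential energy (U = -GMm/r): kg·m²/s²  ✗
  kinetic energy (E = ½mv²): kg·m²/s²  ✗
  density (ρ = m/V): kg/m³  ✓ matches

Only density has units kg/m³.

Answer: density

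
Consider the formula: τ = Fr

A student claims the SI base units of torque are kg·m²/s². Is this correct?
Units of each symbol in τ = Fr:
  F (force): kg·m/s²
  r (lever arm): m

Multiplying the contributions: [kg·m/s²] · [m]
Adding exponents of each base unit: kg: 1, m: 2, s: -2
SI base units of torque: kg·m²/s²

The claimed units kg·m²/s² match the derived units, so the claim is correct.

Answer: Yes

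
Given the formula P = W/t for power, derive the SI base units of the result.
Units of each symbol in P = W/t:
  W (work): kg·m²/s²
  t (time): s  → in the denominator, contributes 1/s

Multiplying the contributions: [kg·m²/s²] · [1/s]
Adding exponents of each base unit: kg: 1, m: 2, s: -3
SI base units of power: kg·m²/s³

Answer: kg·m²/s³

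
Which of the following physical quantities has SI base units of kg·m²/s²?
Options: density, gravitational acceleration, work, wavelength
Checking the SI base units of each option:
  density (ρ = m/V): kg/m³  ✗
  gravitational acceleration (g = GM/r²): m/s²  ✗
  work (W = Fd): kg·m²/s²  ✓ matches
  wavelength (λ = v/f): m  ✗

Only work has units kg·m²/s².

Answer: work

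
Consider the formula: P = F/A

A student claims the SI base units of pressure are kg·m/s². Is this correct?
Units of each symbol in P = F/A:
  F (force): kg·m/s²
  A (area): m²  → in the denominator, contributes 1/m²

Multiplying the contributions: [kg·m/s²] · [1/m²]
Adding exponents of each base unit: kg: 1, m: -1, s: -2
SI base units of pressure: kg/(m·s²)

The claimed units kg·m/s² (exponents kg: 1, m: 1, s: -2) do not match the derived units kg/(m·s²) (exponents kg: 1, m: -1, s: -2), so the claim is incorrect.

Answer: No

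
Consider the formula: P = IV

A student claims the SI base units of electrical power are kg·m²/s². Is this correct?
Units of each symbol in P = IV:
  I (current): A
  V (voltage, in volts): kg·m²/(s³·A)

Multiplying the contributions: [A] · [kg·m²/(s³·A)]
Adding exponents of each base unit: kg: 1, m: 2, s: -3
SI base units of electrical power: kg·m²/s³

The claimed units kg·m²/s² (exponents kg: 1, m: 2, s: -2) do not match the derived units kg·m²/s³ (exponents kg: 1, m: 2, s: -3), so the claim is incorrect.

Answer: No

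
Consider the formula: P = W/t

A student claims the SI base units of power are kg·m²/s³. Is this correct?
Units of each symbol in P = W/t:
  W (work): kg·m²/s²
  t (time): s  → in the denominator, contributes 1/s

Multiplying the contributions: [kg·m²/s²] · [1/s]
Adding exponents of each base unit: kg: 1, m: 2, s: -3
SI base units of power: kg·m²/s³

The claimed units kg·m²/s³ match the derived units, so the claim is correct.

Answer: Yes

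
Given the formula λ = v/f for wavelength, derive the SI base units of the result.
Units of each symbol in λ = v/f:
  v (wave speed): m/s
  f (frequency): 1/s  → in the denominator, contributes s

Multiplying the contributions: [m/s] · [s]
Adding exponents of each base unit: m: 1
SI base units of wavelength: m

Answer: m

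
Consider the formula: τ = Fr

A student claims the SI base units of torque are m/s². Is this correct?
Units of each symbol in τ = Fr:
  F (force): kg·m/s²
  r (lever arm): m

Multiplying the contributions: [kg·m/s²] · [m]
Adding exponents of each base unit: kg: 1, m: 2, s: -2
SI base units of torque: kg·m²/s²

The claimed units m/s² (exponents m: 1, s: -2) do not match the derived units kg·m²/s² (exponents kg: 1, m: 2, s: -2), so the claim is incorrect.

Answer: No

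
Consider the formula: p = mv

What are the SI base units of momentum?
Units of each symbol in p = mv:
  m (mass): kg
  v (velocity): m/s

Multiplying the contributions: [kg] · [m/s]
Adding exponents of each base unit: kg: 1, m: 1, s: -1
SI base units of momentum: kg·m/s

Answer: kg·m/s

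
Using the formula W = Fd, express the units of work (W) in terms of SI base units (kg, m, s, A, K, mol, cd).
Units of each symbol in W = Fd:
  F (force): kg·m/s²
  d (displacement): m

Multiplying the contributions: [kg·m/s²] · [m]
Adding exponents of each base unit: kg: 1, m: 2, s: -2
SI base units of work: kg·m²/s²

Answer: kg·m²/s²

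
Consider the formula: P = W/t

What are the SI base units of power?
Units of each symbol in P = W/t:
  W (work): kg·m²/s²
  t (time): s  → in the denominator, contributes 1/s

Multiplying the contributions: [kg·m²/s²] · [1/s]
Adding exponents of each base unit: kg: 1, m: 2, s: -3
SI base units of power: kg·m²/s³

Answer: kg·m²/s³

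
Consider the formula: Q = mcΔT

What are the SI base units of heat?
Units of each symbol in Q = mcΔT:
  m (mass): kg
  c (specific heat capacity, in J/(kg·K)): m²/(s²·K)
  ΔT (temperature change): K

Multiplying the contributions: [kg] · [m²/(s²·K)] · [K]
Adding exponents of each base unit: kg: 1, m: 2, s: -2
SI base units of heat: kg·m²/s²

Answer: kg·m²/s²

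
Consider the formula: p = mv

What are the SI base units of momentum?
Units of each symbol in p = mv:
  m (mass): kg
  v (velocity): m/s

Multiplying the contributions: [kg] · [m/s]
Adding exponents of each base unit: kg: 1, m: 1, s: -1
SI base units of momentum: kg·m/s

Answer: kg·m/s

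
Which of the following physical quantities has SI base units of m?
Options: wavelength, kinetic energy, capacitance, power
Checking the SI base units of each option:
  wavelength (λ = v/f): m  ✓ matches
  kinetic energy (E = ½mv²): kg·m²/s²  ✗
  capacitance (C = Q/V): s⁴·A²/(kg·m²)  ✗
  power (P = W/t): kg·m²/s³  ✗

Only wavelength has units m.

Answer: wavelength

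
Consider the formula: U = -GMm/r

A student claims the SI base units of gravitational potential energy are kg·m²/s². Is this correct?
Units of each symbol in U = -GMm/r:
  G (gravitational constant): m³/(kg·s²)
  M (mass): kg
  m (mass): kg
  r (distance): m  → in the denominator, contributes 1/m
  The minus sign does not affect the units.

Multiplying the contributions: [m³/(kg·s²)] · [kg] · [kg] · [1/m]
Adding exponents of each base unit: kg: 1, m: 2, s: -2
SI base units of gravitational potential energy: kg·m²/s²

The claimed units kg·m²/s² match the derived units, so the claim is correct.

Answer: Yes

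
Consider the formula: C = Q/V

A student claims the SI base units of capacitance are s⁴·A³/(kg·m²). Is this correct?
Units of each symbol in C = Q/V:
  Q (charge, in coulombs): s·A
  V (voltage, in volts): kg·m²/(s³·A)  → in the denominator, contributes s³·A/(kg·m²)

Multiplying the contributions: [s·A] · [s³·A/(kg·m²)]
Adding exponents of each base unit: kg: -1, m: -2, s: 4, A: 2
SI base units of capacitance: s⁴·A²/(kg·m²)

The claimed units s⁴·A³/(kg·m²) (exponents kg: -1, m: -2, s: 4, A: 3) do not match the derived units s⁴·A²/(kg·m²) (exponents kg: -1, m: -2, s: 4, A: 2), so the claim is incorrect.

Answer: No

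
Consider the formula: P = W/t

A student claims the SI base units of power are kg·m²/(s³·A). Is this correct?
Units of each symbol in P = W/t:
  W (work): kg·m²/s²
  t (time): s  → in the denominator, contributes 1/s

Multiplying the contributions: [kg·m²/s²] · [1/s]
Adding exponents of each base unit: kg: 1, m: 2, s: -3
SI base units of power: kg·m²/s³

The claimed units kg·m²/(s³·A) (exponents kg: 1, m: 2, s: -3, A: -1) do not match the derived units kg·m²/s³ (exponents kg: 1, m: 2, s: -3), so the claim is incorrect.

Answer: No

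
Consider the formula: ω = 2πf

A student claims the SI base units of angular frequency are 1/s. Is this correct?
Units of each symbol in ω = 2πf:
  f (frequency): 1/s
  The factor 2π is dimensionless.

Multiplying the contributions: [1/s]
Adding exponents of each base unit: s: -1
SI base units of angular frequency: 1/s

The claimed units 1/s match the derived units, so the claim is correct.

Answer: Yes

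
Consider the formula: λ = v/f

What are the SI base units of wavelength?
Units of each symbol in λ = v/f:
  v (wave speed): m/s
  f (frequency): 1/s  → in the denominator, contributes s

Multiplying the contributions: [m/s] · [s]
Adding exponents of each base unit: m: 1
SI base units of wavelength: m

Answer: m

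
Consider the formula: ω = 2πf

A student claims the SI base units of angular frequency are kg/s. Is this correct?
Units of each symbol in ω = 2πf:
  f (frequency): 1/s
  The factor 2π is dimensionless.

Multiplying the contributions: [1/s]
Adding exponents of each base unit: s: -1
SI base units of angular frequency: 1/s

The claimed units kg/s (exponents kg: 1, s: -1) do not match the derived units 1/s (exponents s: -1), so the claim is incorrect.

Answer: No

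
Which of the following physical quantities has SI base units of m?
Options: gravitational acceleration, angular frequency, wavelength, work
Checking the SI base units of each option:
  gravitational acceleration (g = GM/r²): m/s²  ✗
  angular frequency (ω = 2πf): 1/s  ✗
  wavelength (λ = v/f): m  ✓ matches
  work (W = Fd): kg·m²/s²  ✗

Only wavelength has units m.

Answer: wavelength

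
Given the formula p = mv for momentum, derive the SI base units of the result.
Units of each symbol in p = mv:
  m (mass): kg
  v (velocity): m/s

Multiplying the contributions: [kg] · [m/s]
Adding exponents of each base unit: kg: 1, m: 1, s: -1
SI base units of momentum: kg·m/s

Answer: kg·m/s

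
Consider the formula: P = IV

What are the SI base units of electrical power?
Units of each symbol in P = IV:
  I (current): A
  V (voltage, in volts): kg·m²/(s³·A)

Multiplying the contributions: [A] · [kg·m²/(s³·A)]
Adding exponents of each base unit: kg: 1, m: 2, s: -3
SI base units of electrical power: kg·m²/s³

Answer: kg·m²/s³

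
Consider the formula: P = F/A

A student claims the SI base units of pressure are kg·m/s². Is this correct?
Units of each symbol in P = F/A:
  F (force): kg·m/s²
  A (area): m²  → in the denominator, contributes 1/m²

Multiplying the contributions: [kg·m/s²] · [1/m²]
Adding exponents of each base unit: kg: 1, m: -1, s: -2
SI base units of pressure: kg/(m·s²)

The claimed units kg·m/s² (exponents kg: 1, m: 1, s: -2) do not match the derived units kg/(m·s²) (exponents kg: 1, m: -1, s: -2), so the claim is incorrect.

Answer: No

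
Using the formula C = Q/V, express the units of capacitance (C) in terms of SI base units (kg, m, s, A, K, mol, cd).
Units of each symbol in C = Q/V:
  Q (charge, in coulombs): s·A
  V (voltage, in volts): kg·m²/(s³·A)  → in the denominator, contributes s³·A/(kg·m²)

Multiplying the contributions: [s·A] · [s³·A/(kg·m²)]
Adding exponents of each base unit: kg: -1, m: -2, s: 4, A: 2
SI base units of capacitance: s⁴·A²/(kg·m²)

Answer: s⁴·A²/(kg·m²)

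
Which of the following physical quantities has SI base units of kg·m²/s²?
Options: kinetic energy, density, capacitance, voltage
Checking the SI base units of each option:
  kinetic energy (E = ½mv²): kg·m²/s²  ✓ matches
  density (ρ = m/V): kg/m³  ✗
  capacitance (C = Q/V): s⁴·A²/(kg·m²)  ✗
  voltage (V = IR): kg·m²/(s³·A)  ✗

Only kinetic energy has units kg·m²/s².

Answer: kinetic energy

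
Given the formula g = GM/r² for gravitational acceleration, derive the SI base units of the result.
Units of each symbol in g = GM/r²:
  G (gravitational constant): m³/(kg·s²)
  M (mass): kg
  r (distance): m  → to the power 2 in the denominator, contributes 1/m²

Multiplying the contributions: [m³/(kg·s²)] · [kg] · [1/m²]
Adding exponents of each base unit: m: 1, s: -2
SI base units of gravitational acceleration: m/s²

Answer: m/s²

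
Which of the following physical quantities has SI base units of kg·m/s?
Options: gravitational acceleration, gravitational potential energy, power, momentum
Checking the SI base units of each option:
  gravitational acceleration (g = GM/r²): m/s²  ✗
  gravitational potential energy (U = -GMm/r): kg·m²/s²  ✗
  power (P = W/t): kg·m²/s³  ✗
  momentum (p = mv): kg·m/s  ✓ matches

Only momentum has units kg·m/s.

Answer: momentum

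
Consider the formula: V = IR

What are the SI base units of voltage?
Units of each symbol in V = IR:
  I (current): A
  R (resistance, in ohms): kg·m²/(s³·A²)

Multiplying the contributions: [A] · [kg·m²/(s³·A²)]
Adding exponents of each base unit: kg: 1, m: 2, s: -3, A: -1
SI base units of voltage: kg·m²/(s³·A)

Answer: kg·m²/(s³·A)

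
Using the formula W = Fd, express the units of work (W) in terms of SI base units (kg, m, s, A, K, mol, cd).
Units of each symbol in W = Fd:
  F (force): kg·m/s²
  d (displacement): m

Multiplying the contributions: [kg·m/s²] · [m]
Adding exponents of each base unit: kg: 1, m: 2, s: -2
SI base units of work: kg·m²/s²

Answer: kg·m²/s²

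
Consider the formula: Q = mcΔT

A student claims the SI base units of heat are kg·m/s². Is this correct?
Units of each symbol in Q = mcΔT:
  m (mass): kg
  c (specific heat capacity, in J/(kg·K)): m²/(s²·K)
  ΔT (temperature change): K

Multiplying the contributions: [kg] · [m²/(s²·K)] · [K]
Adding exponents of each base unit: kg: 1, m: 2, s: -2
SI base units of heat: kg·m²/s²

The claimed units kg·m/s² (exponents kg: 1, m: 1, s: -2) do not match the derived units kg·m²/s² (exponents kg: 1, m: 2, s: -2), so the claim is incorrect.

Answer: No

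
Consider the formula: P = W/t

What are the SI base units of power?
Units of each symbol in P = W/t:
  W (work): kg·m²/s²
  t (time): s  → in the denominator, contributes 1/s

Multiplying the contributions: [kg·m²/s²] · [1/s]
Adding exponents of each base unit: kg: 1, m: 2, s: -3
SI base units of power: kg·m²/s³

Answer: kg·m²/s³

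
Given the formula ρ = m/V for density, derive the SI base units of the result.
Units of each symbol in ρ = m/V:
  m (mass): kg
  V (volume): m³  → in the denominator, contributes 1/m³

Multiplying the contributions: [kg] · [1/m³]
Adding exponents of each base unit: kg: 1, m: -3
SI base units of density: kg/m³

Answer: kg/m³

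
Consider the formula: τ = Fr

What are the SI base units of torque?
Units of each symbol in τ = Fr:
  F (force): kg·m/s²
  r (lever arm): m

Multiplying the contributions: [kg·m/s²] · [m]
Adding exponents of each base unit: kg: 1, m: 2, s: -2
SI base units of torque: kg·m²/s²

Answer: kg·m²/s²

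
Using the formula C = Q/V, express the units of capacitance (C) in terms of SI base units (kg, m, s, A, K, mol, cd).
Units of each symbol in C = Q/V:
  Q (charge, in coulombs): s·A
  V (voltage, in volts): kg·m²/(s³·A)  → in the denominator, contributes s³·A/(kg·m²)

Multiplying the contributions: [s·A] · [s³·A/(kg·m²)]
Adding exponents of each base unit: kg: -1, m: -2, s: 4, A: 2
SI base units of capacitance: s⁴·A²/(kg·m²)

Answer: s⁴·A²/(kg·m²)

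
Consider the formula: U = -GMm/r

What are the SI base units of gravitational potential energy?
Units of each symbol in U = -GMm/r:
  G (gravitational constant): m³/(kg·s²)
  M (mass): kg
  m (mass): kg
  r (distance): m  → in the denominator, contributes 1/m
  The minus sign does not affect the units.

Multiplying the contributions: [m³/(kg·s²)] · [kg] · [kg] · [1/m]
Adding exponents of each base unit: kg: 1, m: 2, s: -2
SI base units of gravitational potential energy: kg·m²/s²

Answer: kg·m²/s²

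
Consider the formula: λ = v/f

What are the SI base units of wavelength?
Units of each symbol in λ = v/f:
  v (wave speed): m/s
  f (frequency): 1/s  → in the denominator, contributes s

Multiplying the contributions: [m/s] · [s]
Adding exponents of each base unit: m: 1
SI base units of wavelength: m

Answer: m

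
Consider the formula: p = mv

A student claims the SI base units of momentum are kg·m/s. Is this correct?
Units of each symbol in p = mv:
  m (mass): kg
  v (velocity): m/s

Multiplying the contributions: [kg] · [m/s]
Adding exponents of each base unit: kg: 1, m: 1, s: -1
SI base units of momentum: kg·m/s

The claimed units kg·m/s match the derived units, so the claim is correct.

Answer: Yes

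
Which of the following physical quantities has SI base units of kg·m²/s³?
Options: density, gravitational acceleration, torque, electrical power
Checking the SI base units of each option:
  density (ρ = m/V): kg/m³  ✗
  gravitational acceleration (g = GM/r²): m/s²  ✗
  torque (τ = Fr): kg·m²/s²  ✗
  electrical power (P = IV): kg·m²/s³  ✓ matches

Only electrical power has units kg·m²/s³.

Answer: electrical power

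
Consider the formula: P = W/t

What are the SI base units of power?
Units of each symbol in P = W/t:
  W (work): kg·m²/s²
  t (time): s  → in the denominator, contributes 1/s

Multiplying the contributions: [kg·m²/s²] · [1/s]
Adding exponents of each base unit: kg: 1, m: 2, s: -3
SI base units of power: kg·m²/s³

Answer: kg·m²/s³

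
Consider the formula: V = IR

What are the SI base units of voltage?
Units of each symbol in V = IR:
  I (current): A
  R (resistance, in ohms): kg·m²/(s³·A²)

Multiplying the contributions: [A] · [kg·m²/(s³·A²)]
Adding exponents of each base unit: kg: 1, m: 2, s: -3, A: -1
SI base units of voltage: kg·m²/(s³·A)

Answer: kg·m²/(s³·A)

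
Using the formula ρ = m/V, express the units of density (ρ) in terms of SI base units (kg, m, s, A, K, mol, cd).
Units of each symbol in ρ = m/V:
  m (mass): kg
  V (volume): m³  → in the denominator, contributes 1/m³

Multiplying the contributions: [kg] · [1/m³]
Adding exponents of each base unit: kg: 1, m: -3
SI base units of density: kg/m³

Answer: kg/m³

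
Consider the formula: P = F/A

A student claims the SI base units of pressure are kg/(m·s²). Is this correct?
Units of each symbol in P = F/A:
  F (force): kg·m/s²
  A (area): m²  → in the denominator, contributes 1/m²

Multiplying the contributions: [kg·m/s²] · [1/m²]
Adding exponents of each base unit: kg: 1, m: -1, s: -2
SI base units of pressure: kg/(m·s²)

The claimed units kg/(m·s²) match the derived units, so the claim is correct.

Answer: Yes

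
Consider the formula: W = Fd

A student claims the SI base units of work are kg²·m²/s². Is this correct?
Units of each symbol in W = Fd:
  F (force): kg·m/s²
  d (displacement): m

Multiplying the contributions: [kg·m/s²] · [m]
Adding exponents of each base unit: kg: 1, m: 2, s: -2
SI base units of work: kg·m²/s²

The claimed units kg²·m²/s² (exponents kg: 2, m: 2, s: -2) do not match the derived units kg·m²/s² (exponents kg: 1, m: 2, s: -2), so the claim is incorrect.

Answer: No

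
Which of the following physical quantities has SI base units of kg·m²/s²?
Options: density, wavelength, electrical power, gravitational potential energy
Checking the SI base units of each option:
  density (ρ = m/V): kg/m³  ✗
  wavelength (λ = v/f): m  ✗
  electrical power (P = IV): kg·m²/s³  ✗
  gravitational potential energy (U = -GMm/r): kg·m²/s²  ✓ matches

Only gravitational potential energy has units kg·m²/s².

Answer: gravitational potential energy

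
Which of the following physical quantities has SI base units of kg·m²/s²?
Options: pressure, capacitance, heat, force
Checking the SI base units of each option:
  pressure (P = F/A): kg/(m·s²)  ✗
  capacitance (C = Q/V): s⁴·A²/(kg·m²)  ✗
  heat (Q = mcΔT): kg·m²/s²  ✓ matches
  force (F = ma): kg·m/s²  ✗

Only heat has units kg·m²/s².

Answer: heat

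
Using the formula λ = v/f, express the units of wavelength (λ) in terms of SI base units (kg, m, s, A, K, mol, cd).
Units of each symbol in λ = v/f:
  v (wave speed): m/s
  f (frequency): 1/s  → in the denominator, contributes s

Multiplying the contributions: [m/s] · [s]
Adding exponents of each base unit: m: 1
SI base units of wavelength: m

Answer: m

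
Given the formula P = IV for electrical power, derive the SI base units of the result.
Units of each symbol in P = IV:
  I (current): A
  V (voltage, in volts): kg·m²/(s³·A)

Multiplying the contributions: [A] · [kg·m²/(s³·A)]
Adding exponents of each base unit: kg: 1, m: 2, s: -3
SI base units of electrical power: kg·m²/s³

Answer: kg·m²/s³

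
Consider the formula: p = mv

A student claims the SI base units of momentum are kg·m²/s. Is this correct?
Units of each symbol in p = mv:
  m (mass): kg
  v (velocity): m/s

Multiplying the contributions: [kg] · [m/s]
Adding exponents of each base unit: kg: 1, m: 1, s: -1
SI base units of momentum: kg·m/s

The claimed units kg·m²/s (exponents kg: 1, m: 2, s: -1) do not match the derived units kg·m/s (exponents kg: 1, m: 1, s: -1), so the claim is incorrect.

Answer: No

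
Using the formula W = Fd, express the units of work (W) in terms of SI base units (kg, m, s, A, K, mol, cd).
Units of each symbol in W = Fd:
  F (force): kg·m/s²
  d (displacement): m

Multiplying the contributions: [kg·m/s²] · [m]
Adding exponents of each base unit: kg: 1, m: 2, s: -2
SI base units of work: kg·m²/s²

Answer: kg·m²/s²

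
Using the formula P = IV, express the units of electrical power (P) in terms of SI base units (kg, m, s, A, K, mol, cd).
Units of each symbol in P = IV:
  I (current): A
  V (voltage, in volts): kg·m²/(s³·A)

Multiplying the contributions: [A] · [kg·m²/(s³·A)]
Adding exponents of each base unit: kg: 1, m: 2, s: -3
SI base units of electrical power: kg·m²/s³

Answer: kg·m²/s³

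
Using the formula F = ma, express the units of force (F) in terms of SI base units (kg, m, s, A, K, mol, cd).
Units of each symbol in F = ma:
  m (mass): kg
  a (acceleration): m/s²

Multiplying the contributions: [kg] · [m/s²]
Adding exponents of each base unit: kg: 1, m: 1, s: -2
SI base units of force: kg·m/s²

Answer: kg·m/s²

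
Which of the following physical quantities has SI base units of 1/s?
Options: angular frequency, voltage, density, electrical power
Checking the SI base units of each option:
  angular frequency (ω = 2πf): 1/s  ✓ matches
  voltage (V = IR): kg·m²/(s³·A)  ✗
  density (ρ = m/V): kg/m³  ✗
  electrical power (P = IV): kg·m²/s³  ✗

Only angular frequency has units 1/s.

Answer: angular frequency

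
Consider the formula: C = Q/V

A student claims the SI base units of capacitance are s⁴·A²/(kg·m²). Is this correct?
Units of each symbol in C = Q/V:
  Q (charge, in coulombs): s·A
  V (voltage, in volts): kg·m²/(s³·A)  → in the denominator, contributes s³·A/(kg·m²)

Multiplying the contributions: [s·A] · [s³·A/(kg·m²)]
Adding exponents of each base unit: kg: -1, m: -2, s: 4, A: 2
SI base units of capacitance: s⁴·A²/(kg·m²)

The claimed units s⁴·A²/(kg·m²) match the derived units, so the claim is correct.

Answer: Yes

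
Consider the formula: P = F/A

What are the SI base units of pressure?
Units of each symbol in P = F/A:
  F (force): kg·m/s²
  A (area): m²  → in the denominator, contributes 1/m²

Multiplying the contributions: [kg·m/s²] · [1/m²]
Adding exponents of each base unit: kg: 1, m: -1, s: -2
SI base units of pressure: kg/(m·s²)

Answer: kg/(m·s²)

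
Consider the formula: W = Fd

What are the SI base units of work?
Units of each symbol in W = Fd:
  F (force): kg·m/s²
  d (displacement): m

Multiplying the contributions: [kg·m/s²] · [m]
Adding exponents of each base unit: kg: 1, m: 2, s: -2
SI base units of work: kg·m²/s²

Answer: kg·m²/s²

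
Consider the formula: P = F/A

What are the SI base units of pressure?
Units of each symbol in P = F/A:
  F (force): kg·m/s²
  A (area): m²  → in the denominator, contributes 1/m²

Multiplying the contributions: [kg·m/s²] · [1/m²]
Adding exponents of each base unit: kg: 1, m: -1, s: -2
SI base units of pressure: kg/(m·s²)

Answer: kg/(m·s²)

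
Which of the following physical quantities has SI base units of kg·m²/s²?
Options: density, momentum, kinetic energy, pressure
Checking the SI base units of each option:
  density (ρ = m/V): kg/m³  ✗
  momentum (p = mv): kg·m/s  ✗
  kinetic energy (E = ½mv²): kg·m²/s²  ✓ matches
  pressure (P = F/A): kg/(m·s²)  ✗

Only kinetic energy has units kg·m²/s².

Answer: kinetic energy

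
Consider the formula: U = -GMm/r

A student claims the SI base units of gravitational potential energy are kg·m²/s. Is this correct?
Units of each symbol in U = -GMm/r:
  G (gravitational constant): m³/(kg·s²)
  M (mass): kg
  m (mass): kg
  r (distance): m  → in the denominator, contributes 1/m
  The minus sign does not affect the units.

Multiplying the contributions: [m³/(kg·s²)] · [kg] · [kg] · [1/m]
Adding exponents of each base unit: kg: 1, m: 2, s: -2
SI base units of gravitational potential energy: kg·m²/s²

The claimed units kg·m²/s (exponents kg: 1, m: 2, s: -1) do not match the derived units kg·m²/s² (exponents kg: 1, m: 2, s: -2), so the claim is incorrect.

Answer: No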